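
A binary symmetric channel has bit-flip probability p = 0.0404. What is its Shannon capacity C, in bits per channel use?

For BSC with error probability p:
C = 1 - H(p) where H(p) is binary entropy
H(0.0404) = -0.0404 × log₂(0.0404) - 0.9596 × log₂(0.9596)
H(p) = 0.2441
C = 1 - 0.2441 = 0.7559 bits/use


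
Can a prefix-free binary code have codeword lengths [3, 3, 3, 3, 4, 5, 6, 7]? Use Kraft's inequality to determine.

Kraft inequality: Σ 2^(-l_i) ≤ 1 for prefix-free code
Calculating: 2^(-3) + 2^(-3) + 2^(-3) + 2^(-3) + 2^(-4) + 2^(-5) + 2^(-6) + 2^(-7)
= 0.125 + 0.125 + 0.125 + 0.125 + 0.0625 + 0.03125 + 0.015625 + 0.0078125
= 0.6172
Since 0.6172 ≤ 1, prefix-free code exists


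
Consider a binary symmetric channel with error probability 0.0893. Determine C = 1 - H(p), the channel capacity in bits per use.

For BSC with error probability p:
C = 1 - H(p) where H(p) is binary entropy
H(0.0893) = -0.0893 × log₂(0.0893) - 0.9107 × log₂(0.9107)
H(p) = 0.4341
C = 1 - 0.4341 = 0.5659 bits/use


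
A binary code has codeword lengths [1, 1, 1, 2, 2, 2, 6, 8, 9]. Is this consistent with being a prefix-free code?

Kraft inequality: Σ 2^(-l_i) ≤ 1 for prefix-free code
Calculating: 2^(-1) + 2^(-1) + 2^(-1) + 2^(-2) + 2^(-2) + 2^(-2) + 2^(-6) + 2^(-8) + 2^(-9)
= 0.5 + 0.5 + 0.5 + 0.25 + 0.25 + 0.25 + 0.015625 + 0.00390625 + 0.001953125
= 2.2715
Since 2.2715 > 1, prefix-free code does not exist


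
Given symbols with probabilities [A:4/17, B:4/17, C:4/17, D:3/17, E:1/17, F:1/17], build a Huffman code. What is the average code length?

Huffman tree construction:
Combine smallest probabilities repeatedly
Resulting codes:
  A: 00 (length 2)
  B: 01 (length 2)
  C: 10 (length 2)
  D: 111 (length 3)
  E: 1100 (length 4)
  F: 1101 (length 4)
Average length = Σ p(s) × length(s) = 2.4118 bits


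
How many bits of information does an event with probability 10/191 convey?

Information content I(x) = -log₂(p(x))
I = -log₂(10/191) = -log₂(0.0524)
I = 4.2555 bits


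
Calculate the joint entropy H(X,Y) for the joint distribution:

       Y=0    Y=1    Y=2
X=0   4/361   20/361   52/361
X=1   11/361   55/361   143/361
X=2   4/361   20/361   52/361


H(X,Y) = -Σ p(x,y) log₂ p(x,y)
  p(0,0)=4/361: -0.0111 × log₂(0.0111) = 0.0720
  p(0,1)=20/361: -0.0554 × log₂(0.0554) = 0.2312
  p(0,2)=52/361: -0.1440 × log₂(0.1440) = 0.4027
  p(1,0)=11/361: -0.0305 × log₂(0.0305) = 0.1535
  p(1,1)=55/361: -0.1524 × log₂(0.1524) = 0.4136
  p(1,2)=143/361: -0.3961 × log₂(0.3961) = 0.5292
  p(2,0)=4/361: -0.0111 × log₂(0.0111) = 0.0720
  p(2,1)=20/361: -0.0554 × log₂(0.0554) = 0.2312
  p(2,2)=52/361: -0.1440 × log₂(0.1440) = 0.4027
H(X,Y) = 2.5080 bits


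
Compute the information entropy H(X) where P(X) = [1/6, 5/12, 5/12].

H(X) = -Σ p(x) log₂ p(x)
  -1/6 × log₂(1/6) = 0.4308
  -5/12 × log₂(5/12) = 0.5263
  -5/12 × log₂(5/12) = 0.5263
H(X) = 1.4834 bits


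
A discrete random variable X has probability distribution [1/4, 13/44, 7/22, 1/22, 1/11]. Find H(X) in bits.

H(X) = -Σ p(x) log₂ p(x)
  -1/4 × log₂(1/4) = 0.5000
  -13/44 × log₂(13/44) = 0.5197
  -7/22 × log₂(7/22) = 0.5257
  -1/22 × log₂(1/22) = 0.2027
  -1/11 × log₂(1/11) = 0.3145
H(X) = 2.0626 bits


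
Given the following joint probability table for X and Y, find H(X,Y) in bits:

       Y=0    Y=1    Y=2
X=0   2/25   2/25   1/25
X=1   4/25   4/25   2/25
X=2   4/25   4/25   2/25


H(X,Y) = -Σ p(x,y) log₂ p(x,y)
  p(0,0)=2/25: -0.0800 × log₂(0.0800) = 0.2915
  p(0,1)=2/25: -0.0800 × log₂(0.0800) = 0.2915
  p(0,2)=1/25: -0.0400 × log₂(0.0400) = 0.1858
  p(1,0)=4/25: -0.1600 × log₂(0.1600) = 0.4230
  p(1,1)=4/25: -0.1600 × log₂(0.1600) = 0.4230
  p(1,2)=2/25: -0.0800 × log₂(0.0800) = 0.2915
  p(2,0)=4/25: -0.1600 × log₂(0.1600) = 0.4230
  p(2,1)=4/25: -0.1600 × log₂(0.1600) = 0.4230
  p(2,2)=2/25: -0.0800 × log₂(0.0800) = 0.2915
H(X,Y) = 3.0439 bits


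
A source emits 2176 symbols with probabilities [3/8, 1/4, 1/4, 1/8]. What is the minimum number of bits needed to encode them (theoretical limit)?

Entropy H = 1.9056 bits/symbol
Minimum bits = H × n = 1.9056 × 2176
= 4146.67 bits


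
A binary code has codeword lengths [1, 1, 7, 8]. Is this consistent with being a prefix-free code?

Kraft inequality: Σ 2^(-l_i) ≤ 1 for prefix-free code
Calculating: 2^(-1) + 2^(-1) + 2^(-7) + 2^(-8)
= 0.5 + 0.5 + 0.0078125 + 0.00390625
= 1.0117
Since 1.0117 > 1, prefix-free code does not exist


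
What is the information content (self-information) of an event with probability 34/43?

Information content I(x) = -log₂(p(x))
I = -log₂(34/43) = -log₂(0.7907)
I = 0.3388 bits


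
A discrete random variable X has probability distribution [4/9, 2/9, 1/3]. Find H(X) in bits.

H(X) = -Σ p(x) log₂ p(x)
  -4/9 × log₂(4/9) = 0.5200
  -2/9 × log₂(2/9) = 0.4822
  -1/3 × log₂(1/3) = 0.5283
H(X) = 1.5305 bits


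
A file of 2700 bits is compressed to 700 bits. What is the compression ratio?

Compression ratio = Original / Compressed
= 2700 / 700 = 3.86:1


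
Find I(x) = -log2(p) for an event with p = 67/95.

Information content I(x) = -log₂(p(x))
I = -log₂(67/95) = -log₂(0.7053)
I = 0.5038 bits


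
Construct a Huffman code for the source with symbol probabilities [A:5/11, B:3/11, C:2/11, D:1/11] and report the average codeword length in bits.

Huffman tree construction:
Combine smallest probabilities repeatedly
Resulting codes:
  A: 0 (length 1)
  B: 10 (length 2)
  C: 111 (length 3)
  D: 110 (length 3)
Average length = Σ p(s) × length(s) = 1.8182 bits


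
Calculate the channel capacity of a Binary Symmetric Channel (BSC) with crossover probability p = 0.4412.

For BSC with error probability p:
C = 1 - H(p) where H(p) is binary entropy
H(0.4412) = -0.4412 × log₂(0.4412) - 0.5588 × log₂(0.5588)
H(p) = 0.9900
C = 1 - 0.9900 = 0.0100 bits/use


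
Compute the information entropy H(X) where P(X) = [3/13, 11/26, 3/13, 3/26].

H(X) = -Σ p(x) log₂ p(x)
  -3/13 × log₂(3/13) = 0.4882
  -11/26 × log₂(11/26) = 0.5250
  -3/13 × log₂(3/13) = 0.4882
  -3/26 × log₂(3/26) = 0.3595
H(X) = 1.8609 bits


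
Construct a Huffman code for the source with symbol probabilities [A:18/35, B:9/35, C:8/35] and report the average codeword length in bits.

Huffman tree construction:
Combine smallest probabilities repeatedly
Resulting codes:
  A: 1 (length 1)
  B: 01 (length 2)
  C: 00 (length 2)
Average length = Σ p(s) × length(s) = 1.4857 bits


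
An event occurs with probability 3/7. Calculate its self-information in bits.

Information content I(x) = -log₂(p(x))
I = -log₂(3/7) = -log₂(0.4286)
I = 1.2224 bits


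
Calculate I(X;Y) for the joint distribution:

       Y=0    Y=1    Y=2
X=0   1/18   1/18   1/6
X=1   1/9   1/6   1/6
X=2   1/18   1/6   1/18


H(X) = 1.5466, H(Y) = 1.5420, H(X,Y) = 3.0022
I(X;Y) = H(X) + H(Y) - H(X,Y) = 0.0864 bits


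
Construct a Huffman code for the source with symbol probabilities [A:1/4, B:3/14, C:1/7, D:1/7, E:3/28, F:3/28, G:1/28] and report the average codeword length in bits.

Huffman tree construction:
Combine smallest probabilities repeatedly
Resulting codes:
  A: 01 (length 2)
  B: 00 (length 2)
  C: 101 (length 3)
  D: 110 (length 3)
  E: 1111 (length 4)
  F: 100 (length 3)
  G: 1110 (length 4)
Average length = Σ p(s) × length(s) = 2.6786 bits


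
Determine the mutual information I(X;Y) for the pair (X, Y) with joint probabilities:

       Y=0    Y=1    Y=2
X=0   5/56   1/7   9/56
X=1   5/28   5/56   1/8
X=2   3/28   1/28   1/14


H(X) = 1.5353, H(Y) = 1.5702, H(X,Y) = 3.0550
I(X;Y) = H(X) + H(Y) - H(X,Y) = 0.0505 bits


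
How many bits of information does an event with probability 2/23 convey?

Information content I(x) = -log₂(p(x))
I = -log₂(2/23) = -log₂(0.0870)
I = 3.5236 bits


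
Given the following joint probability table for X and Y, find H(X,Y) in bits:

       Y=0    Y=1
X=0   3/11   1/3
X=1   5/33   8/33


H(X,Y) = -Σ p(x,y) log₂ p(x,y)
  p(0,0)=3/11: -0.2727 × log₂(0.2727) = 0.5112
  p(0,1)=1/3: -0.3333 × log₂(0.3333) = 0.5283
  p(1,0)=5/33: -0.1515 × log₂(0.1515) = 0.4125
  p(1,1)=8/33: -0.2424 × log₂(0.2424) = 0.4956
H(X,Y) = 1.9476 bits


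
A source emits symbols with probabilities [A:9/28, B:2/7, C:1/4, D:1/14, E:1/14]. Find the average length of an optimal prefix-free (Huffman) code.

Huffman tree construction:
Combine smallest probabilities repeatedly
Resulting codes:
  A: 11 (length 2)
  B: 10 (length 2)
  C: 01 (length 2)
  D: 000 (length 3)
  E: 001 (length 3)
Average length = Σ p(s) × length(s) = 2.1429 bits


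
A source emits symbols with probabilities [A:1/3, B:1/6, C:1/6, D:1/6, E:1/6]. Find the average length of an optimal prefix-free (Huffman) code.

Huffman tree construction:
Combine smallest probabilities repeatedly
Resulting codes:
  A: 10 (length 2)
  B: 110 (length 3)
  C: 111 (length 3)
  D: 00 (length 2)
  E: 01 (length 2)
Average length = Σ p(s) × length(s) = 2.3333 bits


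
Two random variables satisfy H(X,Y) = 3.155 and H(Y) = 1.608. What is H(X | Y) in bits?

Chain rule: H(X,Y) = H(X|Y) + H(Y)
H(X|Y) = H(X,Y) - H(Y) = 3.155 - 1.608 = 1.547 bits


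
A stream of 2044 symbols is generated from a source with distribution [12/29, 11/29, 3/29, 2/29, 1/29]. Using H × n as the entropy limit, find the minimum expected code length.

Entropy H = 1.8294 bits/symbol
Minimum bits = H × n = 1.8294 × 2044
= 3739.34 bits


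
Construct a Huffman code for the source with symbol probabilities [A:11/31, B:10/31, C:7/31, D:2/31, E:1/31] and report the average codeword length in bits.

Huffman tree construction:
Combine smallest probabilities repeatedly
Resulting codes:
  A: 0 (length 1)
  B: 10 (length 2)
  C: 111 (length 3)
  D: 1101 (length 4)
  E: 1100 (length 4)
Average length = Σ p(s) × length(s) = 2.0645 bits


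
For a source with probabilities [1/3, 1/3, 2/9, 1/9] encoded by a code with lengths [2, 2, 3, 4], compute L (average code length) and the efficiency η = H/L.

Average length L = Σ p_i × l_i = 2.4444 bits
Entropy H = 1.8911 bits
Efficiency η = H/L × 100% = 77.36%


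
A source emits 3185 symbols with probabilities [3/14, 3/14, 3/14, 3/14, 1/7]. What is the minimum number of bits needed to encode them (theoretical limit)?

Entropy H = 2.3060 bits/symbol
Minimum bits = H × n = 2.3060 × 3185
= 7344.48 bits


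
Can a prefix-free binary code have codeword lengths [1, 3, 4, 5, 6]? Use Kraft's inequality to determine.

Kraft inequality: Σ 2^(-l_i) ≤ 1 for prefix-free code
Calculating: 2^(-1) + 2^(-3) + 2^(-4) + 2^(-5) + 2^(-6)
= 0.5 + 0.125 + 0.0625 + 0.03125 + 0.015625
= 0.7344
Since 0.7344 ≤ 1, prefix-free code exists


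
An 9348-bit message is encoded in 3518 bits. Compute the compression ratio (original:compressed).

Compression ratio = Original / Compressed
= 9348 / 3518 = 2.66:1


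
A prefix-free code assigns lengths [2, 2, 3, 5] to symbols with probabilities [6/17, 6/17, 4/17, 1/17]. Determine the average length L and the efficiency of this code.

Average length L = Σ p_i × l_i = 2.4118 bits
Entropy H = 1.7922 bits
Efficiency η = H/L × 100% = 74.31%


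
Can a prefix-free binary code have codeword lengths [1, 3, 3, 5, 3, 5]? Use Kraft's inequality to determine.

Kraft inequality: Σ 2^(-l_i) ≤ 1 for prefix-free code
Calculating: 2^(-1) + 2^(-3) + 2^(-3) + 2^(-5) + 2^(-3) + 2^(-5)
= 0.5 + 0.125 + 0.125 + 0.03125 + 0.125 + 0.03125
= 0.9375
Since 0.9375 ≤ 1, prefix-free code exists


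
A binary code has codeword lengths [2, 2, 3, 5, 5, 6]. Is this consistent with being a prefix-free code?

Kraft inequality: Σ 2^(-l_i) ≤ 1 for prefix-free code
Calculating: 2^(-2) + 2^(-2) + 2^(-3) + 2^(-5) + 2^(-5) + 2^(-6)
= 0.25 + 0.25 + 0.125 + 0.03125 + 0.03125 + 0.015625
= 0.7031
Since 0.7031 ≤ 1, prefix-free code exists


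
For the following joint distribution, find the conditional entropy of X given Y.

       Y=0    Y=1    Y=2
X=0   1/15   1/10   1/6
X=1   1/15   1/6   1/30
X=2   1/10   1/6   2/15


H(X|Y) = Σ_y p(y) H(X|Y=y)
  p(Y=0) = 7/30, H(X|Y=0) = 1.5567
  p(Y=1) = 13/30, H(X|Y=1) = 1.5486
  p(Y=2) = 1/3, H(X|Y=2) = 1.3610
H(X|Y) = 0.2333×1.5567 + 0.4333×1.5486 + 0.3333×1.3610 = 1.4879 bits


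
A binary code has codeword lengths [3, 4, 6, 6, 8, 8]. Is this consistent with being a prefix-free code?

Kraft inequality: Σ 2^(-l_i) ≤ 1 for prefix-free code
Calculating: 2^(-3) + 2^(-4) + 2^(-6) + 2^(-6) + 2^(-8) + 2^(-8)
= 0.125 + 0.0625 + 0.015625 + 0.015625 + 0.00390625 + 0.00390625
= 0.2266
Since 0.2266 ≤ 1, prefix-free code exists


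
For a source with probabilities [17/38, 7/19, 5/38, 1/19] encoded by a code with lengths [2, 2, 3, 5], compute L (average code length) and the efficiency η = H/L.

Average length L = Σ p_i × l_i = 2.2895 bits
Entropy H = 1.6585 bits
Efficiency η = H/L × 100% = 72.44%


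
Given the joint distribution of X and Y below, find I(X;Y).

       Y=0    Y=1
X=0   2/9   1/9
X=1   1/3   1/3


H(X) = 0.9183, H(Y) = 0.9911, H(X,Y) = 1.8911
I(X;Y) = H(X) + H(Y) - H(X,Y) = 0.0183 bits


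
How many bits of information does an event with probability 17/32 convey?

Information content I(x) = -log₂(p(x))
I = -log₂(17/32) = -log₂(0.5312)
I = 0.9125 bits


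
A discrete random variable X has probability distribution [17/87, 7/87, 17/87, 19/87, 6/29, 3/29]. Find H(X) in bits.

H(X) = -Σ p(x) log₂ p(x)
  -17/87 × log₂(17/87) = 0.4603
  -7/87 × log₂(7/87) = 0.2925
  -17/87 × log₂(17/87) = 0.4603
  -19/87 × log₂(19/87) = 0.4794
  -6/29 × log₂(6/29) = 0.4703
  -3/29 × log₂(3/29) = 0.3386
H(X) = 2.5013 bits


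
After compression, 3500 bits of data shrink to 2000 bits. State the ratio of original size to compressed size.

Compression ratio = Original / Compressed
= 3500 / 2000 = 1.75:1


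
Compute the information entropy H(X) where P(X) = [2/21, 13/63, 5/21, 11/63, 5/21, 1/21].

H(X) = -Σ p(x) log₂ p(x)
  -2/21 × log₂(2/21) = 0.3231
  -13/63 × log₂(13/63) = 0.4698
  -5/21 × log₂(5/21) = 0.4929
  -11/63 × log₂(11/63) = 0.4396
  -5/21 × log₂(5/21) = 0.4929
  -1/21 × log₂(1/21) = 0.2092
H(X) = 2.4276 bits


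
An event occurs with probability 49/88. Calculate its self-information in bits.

Information content I(x) = -log₂(p(x))
I = -log₂(49/88) = -log₂(0.5568)
I = 0.8447 bits


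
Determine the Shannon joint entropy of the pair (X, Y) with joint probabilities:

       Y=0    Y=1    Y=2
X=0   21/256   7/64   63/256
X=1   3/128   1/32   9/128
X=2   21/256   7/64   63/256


H(X,Y) = -Σ p(x,y) log₂ p(x,y)
  p(0,0)=21/256: -0.0820 × log₂(0.0820) = 0.2959
  p(0,1)=7/64: -0.1094 × log₂(0.1094) = 0.3492
  p(0,2)=63/256: -0.2461 × log₂(0.2461) = 0.4978
  p(1,0)=3/128: -0.0234 × log₂(0.0234) = 0.1269
  p(1,1)=1/32: -0.0312 × log₂(0.0312) = 0.1562
  p(1,2)=9/128: -0.0703 × log₂(0.0703) = 0.2693
  p(2,0)=21/256: -0.0820 × log₂(0.0820) = 0.2959
  p(2,1)=7/64: -0.1094 × log₂(0.1094) = 0.3492
  p(2,2)=63/256: -0.2461 × log₂(0.2461) = 0.4978
H(X,Y) = 2.8383 bits


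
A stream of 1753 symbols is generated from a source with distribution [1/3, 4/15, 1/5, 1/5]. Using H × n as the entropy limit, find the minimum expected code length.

Entropy H = 1.9656 bits/symbol
Minimum bits = H × n = 1.9656 × 1753
= 3445.69 bits


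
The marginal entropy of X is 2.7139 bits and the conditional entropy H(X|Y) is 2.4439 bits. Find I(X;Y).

I(X;Y) = H(X) - H(X|Y)
I(X;Y) = 2.7139 - 2.4439 = 0.27 bits


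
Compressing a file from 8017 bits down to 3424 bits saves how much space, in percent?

Space savings = (1 - Compressed/Original) × 100%
= (1 - 3424/8017) × 100%
= 57.29%


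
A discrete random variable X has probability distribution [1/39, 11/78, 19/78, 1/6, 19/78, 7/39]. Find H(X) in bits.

H(X) = -Σ p(x) log₂ p(x)
  -1/39 × log₂(1/39) = 0.1355
  -11/78 × log₂(11/78) = 0.3985
  -19/78 × log₂(19/78) = 0.4963
  -1/6 × log₂(1/6) = 0.4308
  -19/78 × log₂(19/78) = 0.4963
  -7/39 × log₂(7/39) = 0.4448
H(X) = 2.4023 bits


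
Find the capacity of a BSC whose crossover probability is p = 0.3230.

For BSC with error probability p:
C = 1 - H(p) where H(p) is binary entropy
H(0.3230) = -0.3230 × log₂(0.3230) - 0.6770 × log₂(0.6770)
H(p) = 0.9076
C = 1 - 0.9076 = 0.0924 bits/use


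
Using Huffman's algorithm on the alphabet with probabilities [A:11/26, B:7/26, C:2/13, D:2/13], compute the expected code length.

Huffman tree construction:
Combine smallest probabilities repeatedly
Resulting codes:
  A: 0 (length 1)
  B: 10 (length 2)
  C: 110 (length 3)
  D: 111 (length 3)
Average length = Σ p(s) × length(s) = 1.8846 bits


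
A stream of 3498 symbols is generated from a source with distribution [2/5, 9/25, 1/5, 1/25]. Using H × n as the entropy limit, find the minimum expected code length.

Entropy H = 1.7095 bits/symbol
Minimum bits = H × n = 1.7095 × 3498
= 5979.92 bits


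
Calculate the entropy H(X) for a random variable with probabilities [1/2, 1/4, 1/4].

H(X) = -Σ p(x) log₂ p(x)
  -1/2 × log₂(1/2) = 0.5000
  -1/4 × log₂(1/4) = 0.5000
  -1/4 × log₂(1/4) = 0.5000
H(X) = 1.5000 bits


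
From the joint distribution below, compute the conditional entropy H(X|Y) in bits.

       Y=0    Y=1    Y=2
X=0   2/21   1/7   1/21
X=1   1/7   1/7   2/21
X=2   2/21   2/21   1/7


H(X|Y) = Σ_y p(y) H(X|Y=y)
  p(Y=0) = 1/3, H(X|Y=0) = 1.5567
  p(Y=1) = 8/21, H(X|Y=1) = 1.5613
  p(Y=2) = 2/7, H(X|Y=2) = 1.4591
H(X|Y) = 0.3333×1.5567 + 0.3810×1.5613 + 0.2857×1.4591 = 1.5306 bits


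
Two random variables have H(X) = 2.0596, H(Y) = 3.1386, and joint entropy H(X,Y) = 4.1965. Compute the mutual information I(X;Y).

I(X;Y) = H(X) + H(Y) - H(X,Y)
I(X;Y) = 2.0596 + 3.1386 - 4.1965 = 1.0017 bits


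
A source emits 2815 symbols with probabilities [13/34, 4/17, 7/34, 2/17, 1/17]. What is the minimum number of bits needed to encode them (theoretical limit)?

Entropy H = 2.0946 bits/symbol
Minimum bits = H × n = 2.0946 × 2815
= 5896.31 bits


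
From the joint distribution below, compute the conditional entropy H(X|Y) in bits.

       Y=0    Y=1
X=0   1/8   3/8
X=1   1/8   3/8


H(X|Y) = Σ_y p(y) H(X|Y=y)
  p(Y=0) = 1/4, H(X|Y=0) = 1.0000
  p(Y=1) = 3/4, H(X|Y=1) = 1.0000
H(X|Y) = 0.2500×1.0000 + 0.7500×1.0000 = 1.0000 bits


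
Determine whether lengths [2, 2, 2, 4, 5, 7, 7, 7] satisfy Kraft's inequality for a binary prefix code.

Kraft inequality: Σ 2^(-l_i) ≤ 1 for prefix-free code
Calculating: 2^(-2) + 2^(-2) + 2^(-2) + 2^(-4) + 2^(-5) + 2^(-7) + 2^(-7) + 2^(-7)
= 0.25 + 0.25 + 0.25 + 0.0625 + 0.03125 + 0.0078125 + 0.0078125 + 0.0078125
= 0.8672
Since 0.8672 ≤ 1, prefix-free code exists


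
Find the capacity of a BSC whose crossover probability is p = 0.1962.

For BSC with error probability p:
C = 1 - H(p) where H(p) is binary entropy
H(0.1962) = -0.1962 × log₂(0.1962) - 0.8038 × log₂(0.8038)
H(p) = 0.7143
C = 1 - 0.7143 = 0.2857 bits/use


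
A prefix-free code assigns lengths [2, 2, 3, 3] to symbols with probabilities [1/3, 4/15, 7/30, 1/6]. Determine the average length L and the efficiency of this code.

Average length L = Σ p_i × l_i = 2.4000 bits
Entropy H = 1.9575 bits
Efficiency η = H/L × 100% = 81.56%


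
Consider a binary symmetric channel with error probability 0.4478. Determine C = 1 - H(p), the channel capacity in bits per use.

For BSC with error probability p:
C = 1 - H(p) where H(p) is binary entropy
H(0.4478) = -0.4478 × log₂(0.4478) - 0.5522 × log₂(0.5522)
H(p) = 0.9921
C = 1 - 0.9921 = 0.0079 bits/use


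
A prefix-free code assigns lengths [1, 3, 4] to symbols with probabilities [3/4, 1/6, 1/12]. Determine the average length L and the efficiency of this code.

Average length L = Σ p_i × l_i = 1.5833 bits
Entropy H = 1.0409 bits
Efficiency η = H/L × 100% = 65.74%


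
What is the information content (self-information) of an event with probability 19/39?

Information content I(x) = -log₂(p(x))
I = -log₂(19/39) = -log₂(0.4872)
I = 1.0375 bits


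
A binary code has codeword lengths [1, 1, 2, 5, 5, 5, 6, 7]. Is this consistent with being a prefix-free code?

Kraft inequality: Σ 2^(-l_i) ≤ 1 for prefix-free code
Calculating: 2^(-1) + 2^(-1) + 2^(-2) + 2^(-5) + 2^(-5) + 2^(-5) + 2^(-6) + 2^(-7)
= 0.5 + 0.5 + 0.25 + 0.03125 + 0.03125 + 0.03125 + 0.015625 + 0.0078125
= 1.3672
Since 1.3672 > 1, prefix-free code does not exist


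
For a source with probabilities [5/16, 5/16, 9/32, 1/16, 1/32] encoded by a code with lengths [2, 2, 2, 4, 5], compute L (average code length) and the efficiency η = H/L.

Average length L = Σ p_i × l_i = 2.2188 bits
Entropy H = 1.9698 bits
Efficiency η = H/L × 100% = 88.78%


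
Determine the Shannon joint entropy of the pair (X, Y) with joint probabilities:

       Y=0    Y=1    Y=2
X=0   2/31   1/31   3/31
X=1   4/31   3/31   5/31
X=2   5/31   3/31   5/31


H(X,Y) = -Σ p(x,y) log₂ p(x,y)
  p(0,0)=2/31: -0.0645 × log₂(0.0645) = 0.2551
  p(0,1)=1/31: -0.0323 × log₂(0.0323) = 0.1598
  p(0,2)=3/31: -0.0968 × log₂(0.0968) = 0.3261
  p(1,0)=4/31: -0.1290 × log₂(0.1290) = 0.3812
  p(1,1)=3/31: -0.0968 × log₂(0.0968) = 0.3261
  p(1,2)=5/31: -0.1613 × log₂(0.1613) = 0.4246
  p(2,0)=5/31: -0.1613 × log₂(0.1613) = 0.4246
  p(2,1)=3/31: -0.0968 × log₂(0.0968) = 0.3261
  p(2,2)=5/31: -0.1613 × log₂(0.1613) = 0.4246
H(X,Y) = 3.0480 bits


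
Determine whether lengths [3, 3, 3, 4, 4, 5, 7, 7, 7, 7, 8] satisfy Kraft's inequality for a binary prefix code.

Kraft inequality: Σ 2^(-l_i) ≤ 1 for prefix-free code
Calculating: 2^(-3) + 2^(-3) + 2^(-3) + 2^(-4) + 2^(-4) + 2^(-5) + 2^(-7) + 2^(-7) + 2^(-7) + 2^(-7) + 2^(-8)
= 0.125 + 0.125 + 0.125 + 0.0625 + 0.0625 + 0.03125 + 0.0078125 + 0.0078125 + 0.0078125 + 0.0078125 + 0.00390625
= 0.5664
Since 0.5664 ≤ 1, prefix-free code exists


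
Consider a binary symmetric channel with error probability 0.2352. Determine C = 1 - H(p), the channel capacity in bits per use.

For BSC with error probability p:
C = 1 - H(p) where H(p) is binary entropy
H(0.2352) = -0.2352 × log₂(0.2352) - 0.7648 × log₂(0.7648)
H(p) = 0.7870
C = 1 - 0.7870 = 0.2130 bits/use


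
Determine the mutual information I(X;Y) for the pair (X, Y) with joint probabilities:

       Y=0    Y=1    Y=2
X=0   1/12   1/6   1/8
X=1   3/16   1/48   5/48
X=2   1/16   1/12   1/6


H(X) = 1.5794, H(Y) = 1.5680, H(X,Y) = 2.9932
I(X;Y) = H(X) + H(Y) - H(X,Y) = 0.1542 bits


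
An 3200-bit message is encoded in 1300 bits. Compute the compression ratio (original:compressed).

Compression ratio = Original / Compressed
= 3200 / 1300 = 2.46:1


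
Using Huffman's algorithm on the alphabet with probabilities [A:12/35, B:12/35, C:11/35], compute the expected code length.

Huffman tree construction:
Combine smallest probabilities repeatedly
Resulting codes:
  A: 11 (length 2)
  B: 0 (length 1)
  C: 10 (length 2)
Average length = Σ p(s) × length(s) = 1.6571 bits


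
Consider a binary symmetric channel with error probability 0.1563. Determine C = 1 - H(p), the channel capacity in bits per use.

For BSC with error probability p:
C = 1 - H(p) where H(p) is binary entropy
H(0.1563) = -0.1563 × log₂(0.1563) - 0.8437 × log₂(0.8437)
H(p) = 0.6254
C = 1 - 0.6254 = 0.3746 bits/use


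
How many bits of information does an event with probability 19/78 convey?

Information content I(x) = -log₂(p(x))
I = -log₂(19/78) = -log₂(0.2436)
I = 2.0375 bits


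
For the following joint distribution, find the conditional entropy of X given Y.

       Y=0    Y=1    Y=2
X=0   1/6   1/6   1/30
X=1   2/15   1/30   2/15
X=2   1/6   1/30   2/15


H(X|Y) = Σ_y p(y) H(X|Y=y)
  p(Y=0) = 7/15, H(X|Y=0) = 1.5774
  p(Y=1) = 7/30, H(X|Y=1) = 1.1488
  p(Y=2) = 3/10, H(X|Y=2) = 1.3921
H(X|Y) = 0.4667×1.5774 + 0.2333×1.1488 + 0.3000×1.3921 = 1.4218 bits


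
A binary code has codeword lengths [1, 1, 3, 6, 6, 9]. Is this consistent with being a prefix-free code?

Kraft inequality: Σ 2^(-l_i) ≤ 1 for prefix-free code
Calculating: 2^(-1) + 2^(-1) + 2^(-3) + 2^(-6) + 2^(-6) + 2^(-9)
= 0.5 + 0.5 + 0.125 + 0.015625 + 0.015625 + 0.001953125
= 1.1582
Since 1.1582 > 1, prefix-free code does not exist


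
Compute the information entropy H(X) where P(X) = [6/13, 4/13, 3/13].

H(X) = -Σ p(x) log₂ p(x)
  -6/13 × log₂(6/13) = 0.5148
  -4/13 × log₂(4/13) = 0.5232
  -3/13 × log₂(3/13) = 0.4882
H(X) = 1.5262 bits


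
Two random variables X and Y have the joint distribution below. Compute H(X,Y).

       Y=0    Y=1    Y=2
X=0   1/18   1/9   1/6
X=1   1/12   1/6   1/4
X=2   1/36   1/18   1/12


H(X,Y) = -Σ p(x,y) log₂ p(x,y)
  p(0,0)=1/18: -0.0556 × log₂(0.0556) = 0.2317
  p(0,1)=1/9: -0.1111 × log₂(0.1111) = 0.3522
  p(0,2)=1/6: -0.1667 × log₂(0.1667) = 0.4308
  p(1,0)=1/12: -0.0833 × log₂(0.0833) = 0.2987
  p(1,1)=1/6: -0.1667 × log₂(0.1667) = 0.4308
  p(1,2)=1/4: -0.2500 × log₂(0.2500) = 0.5000
  p(2,0)=1/36: -0.0278 × log₂(0.0278) = 0.1436
  p(2,1)=1/18: -0.0556 × log₂(0.0556) = 0.2317
  p(2,2)=1/12: -0.0833 × log₂(0.0833) = 0.2987
H(X,Y) = 2.9183 bits


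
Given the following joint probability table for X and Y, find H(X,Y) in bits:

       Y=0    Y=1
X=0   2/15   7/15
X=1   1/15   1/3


H(X,Y) = -Σ p(x,y) log₂ p(x,y)
  p(0,0)=2/15: -0.1333 × log₂(0.1333) = 0.3876
  p(0,1)=7/15: -0.4667 × log₂(0.4667) = 0.5131
  p(1,0)=1/15: -0.0667 × log₂(0.0667) = 0.2605
  p(1,1)=1/3: -0.3333 × log₂(0.3333) = 0.5283
H(X,Y) = 1.6895 bits


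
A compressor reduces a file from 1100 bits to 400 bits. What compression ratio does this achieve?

Compression ratio = Original / Compressed
= 1100 / 400 = 2.75:1


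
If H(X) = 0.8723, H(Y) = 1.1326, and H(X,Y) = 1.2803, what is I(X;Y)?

I(X;Y) = H(X) + H(Y) - H(X,Y)
I(X;Y) = 0.8723 + 1.1326 - 1.2803 = 0.7246 bits


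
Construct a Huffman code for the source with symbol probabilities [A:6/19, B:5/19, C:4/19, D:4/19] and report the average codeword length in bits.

Huffman tree construction:
Combine smallest probabilities repeatedly
Resulting codes:
  A: 11 (length 2)
  B: 10 (length 2)
  C: 00 (length 2)
  D: 01 (length 2)
Average length = Σ p(s) × length(s) = 2.0000 bits


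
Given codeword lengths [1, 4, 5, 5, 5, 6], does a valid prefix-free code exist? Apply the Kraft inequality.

Kraft inequality: Σ 2^(-l_i) ≤ 1 for prefix-free code
Calculating: 2^(-1) + 2^(-4) + 2^(-5) + 2^(-5) + 2^(-5) + 2^(-6)
= 0.5 + 0.0625 + 0.03125 + 0.03125 + 0.03125 + 0.015625
= 0.6719
Since 0.6719 ≤ 1, prefix-free code exists


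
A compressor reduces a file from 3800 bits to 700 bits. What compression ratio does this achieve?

Compression ratio = Original / Compressed
= 3800 / 700 = 5.43:1


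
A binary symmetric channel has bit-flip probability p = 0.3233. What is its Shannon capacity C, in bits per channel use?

For BSC with error probability p:
C = 1 - H(p) where H(p) is binary entropy
H(0.3233) = -0.3233 × log₂(0.3233) - 0.6767 × log₂(0.6767)
H(p) = 0.9079
C = 1 - 0.9079 = 0.0921 bits/use


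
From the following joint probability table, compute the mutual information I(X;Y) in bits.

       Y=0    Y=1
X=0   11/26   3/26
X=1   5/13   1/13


H(X) = 0.9957, H(Y) = 0.7063, H(X,Y) = 1.6994
I(X;Y) = H(X) + H(Y) - H(X,Y) = 0.0026 bits


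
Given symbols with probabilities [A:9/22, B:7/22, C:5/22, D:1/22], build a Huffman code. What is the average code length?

Huffman tree construction:
Combine smallest probabilities repeatedly
Resulting codes:
  A: 0 (length 1)
  B: 11 (length 2)
  C: 101 (length 3)
  D: 100 (length 3)
Average length = Σ p(s) × length(s) = 1.8636 bits


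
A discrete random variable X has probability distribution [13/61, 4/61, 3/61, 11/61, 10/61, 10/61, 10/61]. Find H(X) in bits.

H(X) = -Σ p(x) log₂ p(x)
  -13/61 × log₂(13/61) = 0.4753
  -4/61 × log₂(4/61) = 0.2578
  -3/61 × log₂(3/61) = 0.2137
  -11/61 × log₂(11/61) = 0.4456
  -10/61 × log₂(10/61) = 0.4277
  -10/61 × log₂(10/61) = 0.4277
  -10/61 × log₂(10/61) = 0.4277
H(X) = 2.6755 bits


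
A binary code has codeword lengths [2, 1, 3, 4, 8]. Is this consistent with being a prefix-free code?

Kraft inequality: Σ 2^(-l_i) ≤ 1 for prefix-free code
Calculating: 2^(-2) + 2^(-1) + 2^(-3) + 2^(-4) + 2^(-8)
= 0.25 + 0.5 + 0.125 + 0.0625 + 0.00390625
= 0.9414
Since 0.9414 ≤ 1, prefix-free code exists


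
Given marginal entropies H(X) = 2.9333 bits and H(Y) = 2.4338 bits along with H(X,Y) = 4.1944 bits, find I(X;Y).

I(X;Y) = H(X) + H(Y) - H(X,Y)
I(X;Y) = 2.9333 + 2.4338 - 4.1944 = 1.1727 bits


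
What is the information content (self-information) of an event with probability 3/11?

Information content I(x) = -log₂(p(x))
I = -log₂(3/11) = -log₂(0.2727)
I = 1.8745 bits


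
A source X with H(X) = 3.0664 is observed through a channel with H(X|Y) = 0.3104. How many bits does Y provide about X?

I(X;Y) = H(X) - H(X|Y)
I(X;Y) = 3.0664 - 0.3104 = 2.756 bits


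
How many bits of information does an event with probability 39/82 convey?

Information content I(x) = -log₂(p(x))
I = -log₂(39/82) = -log₂(0.4756)
I = 1.0721 bits


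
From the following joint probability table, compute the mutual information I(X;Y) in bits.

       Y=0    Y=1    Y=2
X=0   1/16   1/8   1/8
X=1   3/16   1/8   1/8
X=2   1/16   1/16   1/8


H(X) = 1.5462, H(Y) = 1.5794, H(X,Y) = 3.0778
I(X;Y) = H(X) + H(Y) - H(X,Y) = 0.0478 bits


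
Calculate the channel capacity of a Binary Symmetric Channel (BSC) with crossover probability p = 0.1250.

For BSC with error probability p:
C = 1 - H(p) where H(p) is binary entropy
H(0.1250) = -0.1250 × log₂(0.1250) - 0.8750 × log₂(0.8750)
H(p) = 0.5436
C = 1 - 0.5436 = 0.4564 bits/use


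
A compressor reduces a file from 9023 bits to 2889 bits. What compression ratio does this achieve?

Compression ratio = Original / Compressed
= 9023 / 2889 = 3.12:1


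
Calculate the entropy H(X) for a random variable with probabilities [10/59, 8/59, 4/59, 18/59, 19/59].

H(X) = -Σ p(x) log₂ p(x)
  -10/59 × log₂(10/59) = 0.4340
  -8/59 × log₂(8/59) = 0.3909
  -4/59 × log₂(4/59) = 0.2632
  -18/59 × log₂(18/59) = 0.5225
  -19/59 × log₂(19/59) = 0.5264
H(X) = 2.1371 bits


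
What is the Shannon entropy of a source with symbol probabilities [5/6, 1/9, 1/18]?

H(X) = -Σ p(x) log₂ p(x)
  -5/6 × log₂(5/6) = 0.2192
  -1/9 × log₂(1/9) = 0.3522
  -1/18 × log₂(1/18) = 0.2317
H(X) = 0.8031 bits


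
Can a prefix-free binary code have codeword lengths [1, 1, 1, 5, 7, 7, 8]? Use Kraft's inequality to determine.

Kraft inequality: Σ 2^(-l_i) ≤ 1 for prefix-free code
Calculating: 2^(-1) + 2^(-1) + 2^(-1) + 2^(-5) + 2^(-7) + 2^(-7) + 2^(-8)
= 0.5 + 0.5 + 0.5 + 0.03125 + 0.0078125 + 0.0078125 + 0.00390625
= 1.5508
Since 1.5508 > 1, prefix-free code does not exist


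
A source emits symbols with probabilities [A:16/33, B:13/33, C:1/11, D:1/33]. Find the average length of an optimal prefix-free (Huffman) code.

Huffman tree construction:
Combine smallest probabilities repeatedly
Resulting codes:
  A: 0 (length 1)
  B: 11 (length 2)
  C: 101 (length 3)
  D: 100 (length 3)
Average length = Σ p(s) × length(s) = 1.6364 bits


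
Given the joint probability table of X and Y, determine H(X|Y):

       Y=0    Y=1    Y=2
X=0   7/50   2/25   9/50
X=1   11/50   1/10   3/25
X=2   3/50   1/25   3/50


H(X|Y) = Σ_y p(y) H(X|Y=y)
  p(Y=0) = 21/50, H(X|Y=0) = 1.4180
  p(Y=1) = 11/50, H(X|Y=1) = 1.4949
  p(Y=2) = 9/25, H(X|Y=2) = 1.4591
H(X|Y) = 0.4200×1.4180 + 0.2200×1.4949 + 0.3600×1.4591 = 1.4497 bits


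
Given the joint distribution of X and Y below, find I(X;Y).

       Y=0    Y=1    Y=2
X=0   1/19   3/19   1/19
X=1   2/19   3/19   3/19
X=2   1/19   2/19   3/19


H(X) = 1.5574, H(Y) = 1.5294, H(X,Y) = 3.0364
I(X;Y) = H(X) + H(Y) - H(X,Y) = 0.0505 bits


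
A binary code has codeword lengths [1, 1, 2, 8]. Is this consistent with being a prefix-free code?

Kraft inequality: Σ 2^(-l_i) ≤ 1 for prefix-free code
Calculating: 2^(-1) + 2^(-1) + 2^(-2) + 2^(-8)
= 0.5 + 0.5 + 0.25 + 0.00390625
= 1.2539
Since 1.2539 > 1, prefix-free code does not exist


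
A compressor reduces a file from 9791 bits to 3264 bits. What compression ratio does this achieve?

Compression ratio = Original / Compressed
= 9791 / 3264 = 3.00:1


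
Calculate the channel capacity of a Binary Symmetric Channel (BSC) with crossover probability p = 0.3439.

For BSC with error probability p:
C = 1 - H(p) where H(p) is binary entropy
H(0.3439) = -0.3439 × log₂(0.3439) - 0.6561 × log₂(0.6561)
H(p) = 0.9285
C = 1 - 0.9285 = 0.0715 bits/use


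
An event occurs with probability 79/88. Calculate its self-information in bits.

Information content I(x) = -log₂(p(x))
I = -log₂(79/88) = -log₂(0.8977)
I = 0.1557 bits


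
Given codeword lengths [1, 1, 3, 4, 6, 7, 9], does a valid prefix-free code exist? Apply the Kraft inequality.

Kraft inequality: Σ 2^(-l_i) ≤ 1 for prefix-free code
Calculating: 2^(-1) + 2^(-1) + 2^(-3) + 2^(-4) + 2^(-6) + 2^(-7) + 2^(-9)
= 0.5 + 0.5 + 0.125 + 0.0625 + 0.015625 + 0.0078125 + 0.001953125
= 1.2129
Since 1.2129 > 1, prefix-free code does not exist


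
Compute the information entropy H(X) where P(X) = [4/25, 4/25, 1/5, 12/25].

H(X) = -Σ p(x) log₂ p(x)
  -4/25 × log₂(4/25) = 0.4230
  -4/25 × log₂(4/25) = 0.4230
  -1/5 × log₂(1/5) = 0.4644
  -12/25 × log₂(12/25) = 0.5083
H(X) = 1.8187 bits


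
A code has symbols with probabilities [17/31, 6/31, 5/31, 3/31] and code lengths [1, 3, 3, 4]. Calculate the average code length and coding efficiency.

Average length L = Σ p_i × l_i = 2.0000 bits
Entropy H = 1.6845 bits
Efficiency η = H/L × 100% = 84.22%


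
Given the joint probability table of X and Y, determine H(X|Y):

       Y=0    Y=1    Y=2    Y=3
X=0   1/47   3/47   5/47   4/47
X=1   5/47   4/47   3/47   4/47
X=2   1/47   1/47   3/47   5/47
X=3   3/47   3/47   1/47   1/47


H(X|Y) = Σ_y p(y) H(X|Y=y)
  p(Y=0) = 10/47, H(X|Y=0) = 1.6855
  p(Y=1) = 11/47, H(X|Y=1) = 1.8676
  p(Y=2) = 12/47, H(X|Y=2) = 1.8250
  p(Y=3) = 14/47, H(X|Y=3) = 1.8352
H(X|Y) = 0.2128×1.6855 + 0.2340×1.8676 + 0.2553×1.8250 + 0.2979×1.8352 = 1.8083 bits


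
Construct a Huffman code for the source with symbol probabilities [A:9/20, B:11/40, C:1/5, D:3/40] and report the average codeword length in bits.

Huffman tree construction:
Combine smallest probabilities repeatedly
Resulting codes:
  A: 0 (length 1)
  B: 10 (length 2)
  C: 111 (length 3)
  D: 110 (length 3)
Average length = Σ p(s) × length(s) = 1.8250 bits


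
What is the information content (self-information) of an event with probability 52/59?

Information content I(x) = -log₂(p(x))
I = -log₂(52/59) = -log₂(0.8814)
I = 0.1822 bits


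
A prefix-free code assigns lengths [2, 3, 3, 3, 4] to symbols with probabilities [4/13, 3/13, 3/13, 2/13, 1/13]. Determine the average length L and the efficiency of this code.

Average length L = Σ p_i × l_i = 2.7692 bits
Entropy H = 2.1997 bits
Efficiency η = H/L × 100% = 79.43%


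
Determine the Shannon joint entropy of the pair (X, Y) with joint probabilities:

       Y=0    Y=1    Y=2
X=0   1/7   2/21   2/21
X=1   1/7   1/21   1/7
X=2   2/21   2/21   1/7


H(X,Y) = -Σ p(x,y) log₂ p(x,y)
  p(0,0)=1/7: -0.1429 × log₂(0.1429) = 0.4011
  p(0,1)=2/21: -0.0952 × log₂(0.0952) = 0.3231
  p(0,2)=2/21: -0.0952 × log₂(0.0952) = 0.3231
  p(1,0)=1/7: -0.1429 × log₂(0.1429) = 0.4011
  p(1,1)=1/21: -0.0476 × log₂(0.0476) = 0.2092
  p(1,2)=1/7: -0.1429 × log₂(0.1429) = 0.4011
  p(2,0)=2/21: -0.0952 × log₂(0.0952) = 0.3231
  p(2,1)=2/21: -0.0952 × log₂(0.0952) = 0.3231
  p(2,2)=1/7: -0.1429 × log₂(0.1429) = 0.4011
H(X,Y) = 3.1057 bits


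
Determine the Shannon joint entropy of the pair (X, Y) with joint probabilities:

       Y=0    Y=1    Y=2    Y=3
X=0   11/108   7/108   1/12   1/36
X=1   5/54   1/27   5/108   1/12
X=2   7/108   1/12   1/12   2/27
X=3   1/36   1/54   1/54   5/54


H(X,Y) = -Σ p(x,y) log₂ p(x,y)
  p(0,0)=11/108: -0.1019 × log₂(0.1019) = 0.3356
  p(0,1)=7/108: -0.0648 × log₂(0.0648) = 0.2559
  p(0,2)=1/12: -0.0833 × log₂(0.0833) = 0.2987
  p(0,3)=1/36: -0.0278 × log₂(0.0278) = 0.1436
  p(1,0)=5/54: -0.0926 × log₂(0.0926) = 0.3179
  p(1,1)=1/27: -0.0370 × log₂(0.0370) = 0.1761
  p(1,2)=5/108: -0.0463 × log₂(0.0463) = 0.2052
  p(1,3)=1/12: -0.0833 × log₂(0.0833) = 0.2987
  p(2,0)=7/108: -0.0648 × log₂(0.0648) = 0.2559
  p(2,1)=1/12: -0.0833 × log₂(0.0833) = 0.2987
  p(2,2)=1/12: -0.0833 × log₂(0.0833) = 0.2987
  p(2,3)=2/27: -0.0741 × log₂(0.0741) = 0.2781
  p(3,0)=1/36: -0.0278 × log₂(0.0278) = 0.1436
  p(3,1)=1/54: -0.0185 × log₂(0.0185) = 0.1066
  p(3,2)=1/54: -0.0185 × log₂(0.0185) = 0.1066
  p(3,3)=5/54: -0.0926 × log₂(0.0926) = 0.3179
H(X,Y) = 3.8379 bits


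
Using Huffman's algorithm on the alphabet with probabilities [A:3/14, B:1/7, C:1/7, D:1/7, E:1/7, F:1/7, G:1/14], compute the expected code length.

Huffman tree construction:
Combine smallest probabilities repeatedly
Resulting codes:
  A: 00 (length 2)
  B: 011 (length 3)
  C: 100 (length 3)
  D: 101 (length 3)
  E: 110 (length 3)
  F: 111 (length 3)
  G: 010 (length 3)
Average length = Σ p(s) × length(s) = 2.7857 bits


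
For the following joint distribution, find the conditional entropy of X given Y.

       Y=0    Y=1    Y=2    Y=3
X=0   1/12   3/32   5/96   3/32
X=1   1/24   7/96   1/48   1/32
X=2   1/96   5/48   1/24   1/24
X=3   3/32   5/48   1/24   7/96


H(X|Y) = Σ_y p(y) H(X|Y=y)
  p(Y=0) = 11/48, H(X|Y=0) = 1.7081
  p(Y=1) = 3/8, H(X|Y=1) = 1.9861
  p(Y=2) = 5/32, H(X|Y=2) = 1.9329
  p(Y=3) = 23/96, H(X|Y=3) = 1.8742
H(X|Y) = 0.2292×1.7081 + 0.3750×1.9861 + 0.1562×1.9329 + 0.2396×1.8742 = 1.8873 bits


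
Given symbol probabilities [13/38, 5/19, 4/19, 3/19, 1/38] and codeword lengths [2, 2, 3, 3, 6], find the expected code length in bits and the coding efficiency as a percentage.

Average length L = Σ p_i × l_i = 2.4737 bits
Entropy H = 2.0681 bits
Efficiency η = H/L × 100% = 83.60%


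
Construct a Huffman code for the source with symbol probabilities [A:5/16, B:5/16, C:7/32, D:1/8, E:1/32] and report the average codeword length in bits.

Huffman tree construction:
Combine smallest probabilities repeatedly
Resulting codes:
  A: 10 (length 2)
  B: 11 (length 2)
  C: 01 (length 2)
  D: 001 (length 3)
  E: 000 (length 3)
Average length = Σ p(s) × length(s) = 2.1562 bits


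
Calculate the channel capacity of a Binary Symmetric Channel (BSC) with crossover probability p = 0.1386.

For BSC with error probability p:
C = 1 - H(p) where H(p) is binary entropy
H(0.1386) = -0.1386 × log₂(0.1386) - 0.8614 × log₂(0.8614)
H(p) = 0.5806
C = 1 - 0.5806 = 0.4194 bits/use


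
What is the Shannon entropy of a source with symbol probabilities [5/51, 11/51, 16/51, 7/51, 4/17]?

H(X) = -Σ p(x) log₂ p(x)
  -5/51 × log₂(5/51) = 0.3285
  -11/51 × log₂(11/51) = 0.4773
  -16/51 × log₂(16/51) = 0.5247
  -7/51 × log₂(7/51) = 0.3932
  -4/17 × log₂(4/17) = 0.4912
H(X) = 2.2149 bits


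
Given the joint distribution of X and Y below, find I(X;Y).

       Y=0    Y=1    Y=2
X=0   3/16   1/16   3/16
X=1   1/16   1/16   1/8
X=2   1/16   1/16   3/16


H(X) = 1.5462, H(Y) = 1.4772, H(X,Y) = 2.9835
I(X;Y) = H(X) + H(Y) - H(X,Y) = 0.0399 bits


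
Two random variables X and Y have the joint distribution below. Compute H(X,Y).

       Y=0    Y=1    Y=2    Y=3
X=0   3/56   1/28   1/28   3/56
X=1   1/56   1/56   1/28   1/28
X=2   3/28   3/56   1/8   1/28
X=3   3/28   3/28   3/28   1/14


H(X,Y) = -Σ p(x,y) log₂ p(x,y)
  p(0,0)=3/56: -0.0536 × log₂(0.0536) = 0.2262
  p(0,1)=1/28: -0.0357 × log₂(0.0357) = 0.1717
  p(0,2)=1/28: -0.0357 × log₂(0.0357) = 0.1717
  p(0,3)=3/56: -0.0536 × log₂(0.0536) = 0.2262
  p(1,0)=1/56: -0.0179 × log₂(0.0179) = 0.1037
  p(1,1)=1/56: -0.0179 × log₂(0.0179) = 0.1037
  p(1,2)=1/28: -0.0357 × log₂(0.0357) = 0.1717
  p(1,3)=1/28: -0.0357 × log₂(0.0357) = 0.1717
  p(2,0)=3/28: -0.1071 × log₂(0.1071) = 0.3453
  p(2,1)=3/56: -0.0536 × log₂(0.0536) = 0.2262
  p(2,2)=1/8: -0.1250 × log₂(0.1250) = 0.3750
  p(2,3)=1/28: -0.0357 × log₂(0.0357) = 0.1717
  p(3,0)=3/28: -0.1071 × log₂(0.1071) = 0.3453
  p(3,1)=3/28: -0.1071 × log₂(0.1071) = 0.3453
  p(3,2)=3/28: -0.1071 × log₂(0.1071) = 0.3453
  p(3,3)=1/14: -0.0714 × log₂(0.0714) = 0.2720
H(X,Y) = 3.7724 bits
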